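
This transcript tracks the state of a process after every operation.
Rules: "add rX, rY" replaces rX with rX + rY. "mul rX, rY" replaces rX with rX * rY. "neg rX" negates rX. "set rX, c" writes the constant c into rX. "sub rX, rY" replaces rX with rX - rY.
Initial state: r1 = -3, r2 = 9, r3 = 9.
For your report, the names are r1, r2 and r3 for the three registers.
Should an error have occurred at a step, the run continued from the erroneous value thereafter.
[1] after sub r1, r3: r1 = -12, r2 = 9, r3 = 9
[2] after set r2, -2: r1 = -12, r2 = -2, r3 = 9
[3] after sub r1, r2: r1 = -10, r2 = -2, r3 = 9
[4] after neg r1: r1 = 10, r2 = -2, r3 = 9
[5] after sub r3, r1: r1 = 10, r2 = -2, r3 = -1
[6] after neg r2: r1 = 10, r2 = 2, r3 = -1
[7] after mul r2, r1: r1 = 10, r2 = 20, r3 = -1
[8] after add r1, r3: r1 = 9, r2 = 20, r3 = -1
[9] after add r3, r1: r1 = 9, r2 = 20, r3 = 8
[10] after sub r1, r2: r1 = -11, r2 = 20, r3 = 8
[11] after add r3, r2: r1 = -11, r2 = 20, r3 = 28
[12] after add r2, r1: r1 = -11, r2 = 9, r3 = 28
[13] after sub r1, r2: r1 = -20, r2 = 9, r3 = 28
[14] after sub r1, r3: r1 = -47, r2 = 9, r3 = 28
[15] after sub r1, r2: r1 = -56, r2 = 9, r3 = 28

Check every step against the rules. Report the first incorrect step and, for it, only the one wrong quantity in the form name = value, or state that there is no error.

step 14, r1 = -48

1. r1 = -3 - 9 = -12 (confirmed correct)
2. r2 = -2 (exactly as logged)
3. r1 = -12 - -2 = -10 (confirmed correct)
4. r1 = -(-10) = 10 (consistent with the transcript)
5. r3 = 9 - 10 = -1 (consistent with the transcript)
6. r2 = -(-2) = 2 (confirmed correct)
7. r2 = 2 * 10 = 20 (same as recorded)
8. r1 = 10 + -1 = 9 (in agreement)
9. r3 = -1 + 9 = 8 (in agreement)
10. r1 = 9 - 20 = -11 (in agreement)
11. r3 = 8 + 20 = 28 (agrees with the transcript)
12. r2 = 20 + -11 = 9 (consistent with the transcript)
13. r1 = -11 - 9 = -20 (in agreement)
14. r1 = -20 - 28 = -48 (the entry is off here)
The audit stops at step 14: the recorded entry is wrong and should be r1 = -48.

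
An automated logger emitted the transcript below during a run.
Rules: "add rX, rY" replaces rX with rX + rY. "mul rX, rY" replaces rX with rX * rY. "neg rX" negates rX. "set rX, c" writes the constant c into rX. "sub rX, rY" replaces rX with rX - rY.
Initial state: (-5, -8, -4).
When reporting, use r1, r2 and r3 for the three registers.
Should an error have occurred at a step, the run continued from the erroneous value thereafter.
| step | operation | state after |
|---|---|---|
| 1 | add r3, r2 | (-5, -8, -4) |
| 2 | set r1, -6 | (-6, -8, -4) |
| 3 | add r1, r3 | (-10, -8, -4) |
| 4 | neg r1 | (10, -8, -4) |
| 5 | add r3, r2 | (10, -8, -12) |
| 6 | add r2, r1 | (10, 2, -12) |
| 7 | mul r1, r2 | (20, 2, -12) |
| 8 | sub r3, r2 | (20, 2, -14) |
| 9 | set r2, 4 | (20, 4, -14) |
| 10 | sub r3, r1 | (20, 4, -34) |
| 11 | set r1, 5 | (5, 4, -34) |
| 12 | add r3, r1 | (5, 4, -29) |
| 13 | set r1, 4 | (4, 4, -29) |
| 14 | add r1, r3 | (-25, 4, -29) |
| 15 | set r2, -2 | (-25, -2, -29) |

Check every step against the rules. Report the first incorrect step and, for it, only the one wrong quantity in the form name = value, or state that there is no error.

Recomputing the run from the initial state:
step 1: r1 = -5, r2 = -8, r3 = -12
step 2: r1 = -6, r2 = -8, r3 = -12
step 3: r1 = -18, r2 = -8, r3 = -12
step 4: r1 = 18, r2 = -8, r3 = -12
step 5: r1 = 18, r2 = -8, r3 = -20
step 6: r1 = 18, r2 = 10, r3 = -20
step 7: r1 = 180, r2 = 10, r3 = -20
step 8: r1 = 180, r2 = 10, r3 = -30
step 9: r1 = 180, r2 = 4, r3 = -30
step 10: r1 = 180, r2 = 4, r3 = -210
step 11: r1 = 5, r2 = 4, r3 = -210
step 12: r1 = 5, r2 = 4, r3 = -205
step 13: r1 = 4, r2 = 4, r3 = -205
step 14: r1 = -201, r2 = 4, r3 = -205
step 15: r1 = -201, r2 = -2, r3 = -205
The first disagreement with the transcript is at step 1, where the value should be r3 = -12.

step 1, r3 = -12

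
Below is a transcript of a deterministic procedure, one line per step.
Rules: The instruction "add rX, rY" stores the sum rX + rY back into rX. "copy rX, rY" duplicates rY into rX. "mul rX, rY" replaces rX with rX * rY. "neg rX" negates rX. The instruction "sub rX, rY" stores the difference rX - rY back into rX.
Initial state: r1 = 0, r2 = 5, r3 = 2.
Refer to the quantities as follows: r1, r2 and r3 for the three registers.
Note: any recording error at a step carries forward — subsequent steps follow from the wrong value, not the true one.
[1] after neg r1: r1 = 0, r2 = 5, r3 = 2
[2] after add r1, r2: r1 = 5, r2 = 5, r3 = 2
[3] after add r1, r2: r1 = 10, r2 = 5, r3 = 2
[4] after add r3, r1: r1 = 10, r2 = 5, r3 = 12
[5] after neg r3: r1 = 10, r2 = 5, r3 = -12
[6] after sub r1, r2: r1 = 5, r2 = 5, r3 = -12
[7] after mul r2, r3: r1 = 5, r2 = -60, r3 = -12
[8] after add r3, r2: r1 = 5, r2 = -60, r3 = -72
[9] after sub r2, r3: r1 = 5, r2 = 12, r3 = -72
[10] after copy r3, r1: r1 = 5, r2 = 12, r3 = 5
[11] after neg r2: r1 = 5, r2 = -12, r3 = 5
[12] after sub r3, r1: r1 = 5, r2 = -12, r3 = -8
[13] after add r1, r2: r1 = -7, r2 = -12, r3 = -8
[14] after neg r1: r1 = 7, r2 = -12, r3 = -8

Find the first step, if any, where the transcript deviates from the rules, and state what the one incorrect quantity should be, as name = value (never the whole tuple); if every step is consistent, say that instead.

step 12, r3 = 0

Recomputing the run from the initial state:
step 1: r1 = 0, r2 = 5, r3 = 2
step 2: r1 = 5, r2 = 5, r3 = 2
step 3: r1 = 10, r2 = 5, r3 = 2
step 4: r1 = 10, r2 = 5, r3 = 12
step 5: r1 = 10, r2 = 5, r3 = -12
step 6: r1 = 5, r2 = 5, r3 = -12
step 7: r1 = 5, r2 = -60, r3 = -12
step 8: r1 = 5, r2 = -60, r3 = -72
step 9: r1 = 5, r2 = 12, r3 = -72
step 10: r1 = 5, r2 = 12, r3 = 5
step 11: r1 = 5, r2 = -12, r3 = 5
step 12: r1 = 5, r2 = -12, r3 = 0
step 13: r1 = -7, r2 = -12, r3 = 0
step 14: r1 = 7, r2 = -12, r3 = 0
The first disagreement with the transcript is at step 12, where the value should be r3 = 0.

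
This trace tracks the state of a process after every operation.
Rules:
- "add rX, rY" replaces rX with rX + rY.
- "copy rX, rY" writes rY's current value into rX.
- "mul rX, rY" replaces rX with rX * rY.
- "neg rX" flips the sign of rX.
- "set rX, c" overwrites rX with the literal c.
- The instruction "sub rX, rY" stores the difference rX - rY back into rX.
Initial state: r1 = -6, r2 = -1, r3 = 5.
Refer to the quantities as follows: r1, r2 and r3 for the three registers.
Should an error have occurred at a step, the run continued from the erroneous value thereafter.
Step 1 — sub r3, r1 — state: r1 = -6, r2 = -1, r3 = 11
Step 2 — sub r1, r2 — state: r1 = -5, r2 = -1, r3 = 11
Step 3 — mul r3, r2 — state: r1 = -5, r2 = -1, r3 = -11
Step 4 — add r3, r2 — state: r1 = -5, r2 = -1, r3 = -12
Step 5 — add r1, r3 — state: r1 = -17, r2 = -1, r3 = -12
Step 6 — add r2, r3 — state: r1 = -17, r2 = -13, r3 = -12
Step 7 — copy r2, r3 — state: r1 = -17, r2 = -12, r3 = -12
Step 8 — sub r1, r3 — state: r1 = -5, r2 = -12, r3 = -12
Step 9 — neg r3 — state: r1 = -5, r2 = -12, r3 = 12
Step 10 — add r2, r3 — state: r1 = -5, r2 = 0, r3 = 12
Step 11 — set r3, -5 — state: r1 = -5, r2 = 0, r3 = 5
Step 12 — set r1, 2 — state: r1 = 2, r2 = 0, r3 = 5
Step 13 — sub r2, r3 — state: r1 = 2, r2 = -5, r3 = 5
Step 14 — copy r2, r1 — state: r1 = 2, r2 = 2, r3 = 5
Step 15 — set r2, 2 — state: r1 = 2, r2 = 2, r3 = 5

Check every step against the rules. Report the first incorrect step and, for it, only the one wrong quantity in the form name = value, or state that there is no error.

step 11, r3 = -5

Recomputing the run from the initial state:
step 1: r1 = -6, r2 = -1, r3 = 11
step 2: r1 = -5, r2 = -1, r3 = 11
step 3: r1 = -5, r2 = -1, r3 = -11
step 4: r1 = -5, r2 = -1, r3 = -12
step 5: r1 = -17, r2 = -1, r3 = -12
step 6: r1 = -17, r2 = -13, r3 = -12
step 7: r1 = -17, r2 = -12, r3 = -12
step 8: r1 = -5, r2 = -12, r3 = -12
step 9: r1 = -5, r2 = -12, r3 = 12
step 10: r1 = -5, r2 = 0, r3 = 12
step 11: r1 = -5, r2 = 0, r3 = -5
step 12: r1 = 2, r2 = 0, r3 = -5
step 13: r1 = 2, r2 = 5, r3 = -5
step 14: r1 = 2, r2 = 2, r3 = -5
step 15: r1 = 2, r2 = 2, r3 = -5
The first disagreement with the trace is at step 11, where the value should be r3 = -5.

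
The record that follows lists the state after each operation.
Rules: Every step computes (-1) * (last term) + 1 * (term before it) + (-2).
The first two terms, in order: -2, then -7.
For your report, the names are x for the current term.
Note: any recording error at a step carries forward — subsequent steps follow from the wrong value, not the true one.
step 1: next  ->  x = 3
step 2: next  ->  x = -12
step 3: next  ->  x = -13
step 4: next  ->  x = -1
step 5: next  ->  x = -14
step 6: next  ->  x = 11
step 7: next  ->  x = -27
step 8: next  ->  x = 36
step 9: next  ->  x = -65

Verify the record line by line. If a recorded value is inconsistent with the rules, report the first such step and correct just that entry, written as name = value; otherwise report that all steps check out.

Recomputing the run from the initial state:
step 1: x = 3
step 2: x = -12
step 3: x = 13
step 4: x = -27
step 5: x = 38
step 6: x = -67
step 7: x = 103
step 8: x = -172
step 9: x = 273
The first disagreement with the record is at step 3, where the value should be x = 13.

step 3, x = 13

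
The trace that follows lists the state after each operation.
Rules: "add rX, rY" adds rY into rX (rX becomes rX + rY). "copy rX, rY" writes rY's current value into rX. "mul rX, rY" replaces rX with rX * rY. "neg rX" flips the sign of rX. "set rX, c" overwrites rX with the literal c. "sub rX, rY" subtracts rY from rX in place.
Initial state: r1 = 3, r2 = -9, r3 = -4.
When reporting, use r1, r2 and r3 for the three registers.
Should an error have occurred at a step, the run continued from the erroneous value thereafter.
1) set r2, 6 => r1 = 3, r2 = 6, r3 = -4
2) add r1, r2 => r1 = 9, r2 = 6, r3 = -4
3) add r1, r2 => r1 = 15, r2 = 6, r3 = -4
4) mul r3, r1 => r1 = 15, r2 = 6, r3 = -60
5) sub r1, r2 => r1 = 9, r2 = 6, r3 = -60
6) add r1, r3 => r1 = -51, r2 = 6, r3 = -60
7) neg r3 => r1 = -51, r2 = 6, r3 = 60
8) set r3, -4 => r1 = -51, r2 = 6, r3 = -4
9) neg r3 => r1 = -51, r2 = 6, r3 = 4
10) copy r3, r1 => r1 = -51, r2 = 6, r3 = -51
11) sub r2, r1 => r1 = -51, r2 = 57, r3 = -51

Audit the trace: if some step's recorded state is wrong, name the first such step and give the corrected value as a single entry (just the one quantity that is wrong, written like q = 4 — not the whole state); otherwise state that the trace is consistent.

Recomputing the run from the initial state:
step 1: r1 = 3, r2 = 6, r3 = -4
step 2: r1 = 9, r2 = 6, r3 = -4
step 3: r1 = 15, r2 = 6, r3 = -4
step 4: r1 = 15, r2 = 6, r3 = -60
step 5: r1 = 9, r2 = 6, r3 = -60
step 6: r1 = -51, r2 = 6, r3 = -60
step 7: r1 = -51, r2 = 6, r3 = 60
step 8: r1 = -51, r2 = 6, r3 = -4
step 9: r1 = -51, r2 = 6, r3 = 4
step 10: r1 = -51, r2 = 6, r3 = -51
step 11: r1 = -51, r2 = 57, r3 = -51
This matches the trace at every step.

no error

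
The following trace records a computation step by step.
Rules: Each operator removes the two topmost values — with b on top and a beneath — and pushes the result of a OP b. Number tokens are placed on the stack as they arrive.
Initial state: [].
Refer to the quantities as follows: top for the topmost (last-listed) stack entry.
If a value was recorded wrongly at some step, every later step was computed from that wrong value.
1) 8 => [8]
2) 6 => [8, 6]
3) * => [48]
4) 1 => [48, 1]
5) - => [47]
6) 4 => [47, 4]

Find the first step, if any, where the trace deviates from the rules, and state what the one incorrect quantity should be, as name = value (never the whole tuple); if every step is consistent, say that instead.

no error

Step 1: push 8: top = 8 — in agreement.
Step 2: push 6: top = 6 — in agreement.
Step 3: 8 * 6 = 48 — checks out.
Step 4: push 1: top = 1 — no discrepancy.
Step 5: 48 - 1 = 47 — verified.
Step 6: push 4: top = 4 — confirmed correct.
All steps check out; nothing to correct.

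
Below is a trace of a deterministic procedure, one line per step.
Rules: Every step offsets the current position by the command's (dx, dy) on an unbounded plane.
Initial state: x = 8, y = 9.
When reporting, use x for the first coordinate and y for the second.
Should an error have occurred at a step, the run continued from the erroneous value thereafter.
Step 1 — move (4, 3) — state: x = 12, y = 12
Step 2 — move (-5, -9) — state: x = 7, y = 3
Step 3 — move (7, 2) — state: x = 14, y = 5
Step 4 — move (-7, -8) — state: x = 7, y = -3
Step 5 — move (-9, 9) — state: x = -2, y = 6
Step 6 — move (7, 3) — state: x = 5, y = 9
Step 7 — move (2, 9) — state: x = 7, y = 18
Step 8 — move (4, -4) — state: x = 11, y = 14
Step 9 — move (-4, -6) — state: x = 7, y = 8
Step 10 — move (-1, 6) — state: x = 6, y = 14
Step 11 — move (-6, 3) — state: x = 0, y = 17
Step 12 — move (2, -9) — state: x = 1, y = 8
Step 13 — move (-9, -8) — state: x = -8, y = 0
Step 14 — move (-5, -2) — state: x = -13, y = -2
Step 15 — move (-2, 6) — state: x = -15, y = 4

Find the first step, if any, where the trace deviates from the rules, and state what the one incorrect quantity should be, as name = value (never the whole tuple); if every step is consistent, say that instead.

step 12, x = 2

step 1: x = 8 + (4) = 12, y = 9 + (3) = 12 -> in agreement
step 2: x = 12 + (-5) = 7, y = 12 + (-9) = 3 -> consistent with the trace
step 3: x = 7 + (7) = 14, y = 3 + (2) = 5 -> in agreement
step 4: x = 14 + (-7) = 7, y = 5 + (-8) = -3 -> no discrepancy
step 5: x = 7 + (-9) = -2, y = -3 + (9) = 6 -> exactly as logged
step 6: x = -2 + (7) = 5, y = 6 + (3) = 9 -> verified
step 7: x = 5 + (2) = 7, y = 9 + (9) = 18 -> consistent with the trace
step 8: x = 7 + (4) = 11, y = 18 + (-4) = 14 -> agrees with the trace
step 9: x = 11 + (-4) = 7, y = 14 + (-6) = 8 -> verified
step 10: x = 7 + (-1) = 6, y = 8 + (6) = 14 -> confirmed correct
step 11: x = 6 + (-6) = 0, y = 14 + (3) = 17 -> in agreement
step 12: x = 0 + (2) = 2, y = 17 + (-9) = 8 -> this is not what the trace shows
Step 12 is the first one off; corrected, x = 2.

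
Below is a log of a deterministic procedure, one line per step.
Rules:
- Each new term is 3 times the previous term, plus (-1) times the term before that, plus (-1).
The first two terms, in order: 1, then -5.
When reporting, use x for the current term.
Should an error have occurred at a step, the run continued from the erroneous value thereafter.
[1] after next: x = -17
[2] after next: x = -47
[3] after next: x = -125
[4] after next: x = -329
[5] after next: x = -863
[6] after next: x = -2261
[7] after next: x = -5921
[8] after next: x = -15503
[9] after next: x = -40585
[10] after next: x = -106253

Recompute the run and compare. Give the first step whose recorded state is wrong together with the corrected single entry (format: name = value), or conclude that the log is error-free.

step 1: x = 3*(-5) + (-1)*(1) + (-1) = -17 -> checks out
step 2: x = 3*(-17) + (-1)*(-5) + (-1) = -47 -> exactly as logged
step 3: x = 3*(-47) + (-1)*(-17) + (-1) = -125 -> verified
step 4: x = 3*(-125) + (-1)*(-47) + (-1) = -329 -> confirmed correct
step 5: x = 3*(-329) + (-1)*(-125) + (-1) = -863 -> exactly as logged
step 6: x = 3*(-863) + (-1)*(-329) + (-1) = -2261 -> in agreement
step 7: x = 3*(-2261) + (-1)*(-863) + (-1) = -5921 -> in agreement
step 8: x = 3*(-5921) + (-1)*(-2261) + (-1) = -15503 -> checks out
step 9: x = 3*(-15503) + (-1)*(-5921) + (-1) = -40589 -> a discrepancy with the log
The audit stops at step 9: the recorded entry is wrong and should be x = -40589.

step 9, x = -40589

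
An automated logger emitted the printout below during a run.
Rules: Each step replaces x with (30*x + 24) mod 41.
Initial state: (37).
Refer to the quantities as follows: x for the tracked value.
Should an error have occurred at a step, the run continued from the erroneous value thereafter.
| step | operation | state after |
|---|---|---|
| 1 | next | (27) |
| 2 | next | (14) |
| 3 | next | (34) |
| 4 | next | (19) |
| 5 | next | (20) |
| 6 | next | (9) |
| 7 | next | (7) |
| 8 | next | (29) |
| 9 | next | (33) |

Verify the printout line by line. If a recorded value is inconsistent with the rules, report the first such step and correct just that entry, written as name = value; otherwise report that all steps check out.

no error

Recomputing the run from the initial state:
step 1: x = 27
step 2: x = 14
step 3: x = 34
step 4: x = 19
step 5: x = 20
step 6: x = 9
step 7: x = 7
step 8: x = 29
step 9: x = 33
This matches the printout at every step.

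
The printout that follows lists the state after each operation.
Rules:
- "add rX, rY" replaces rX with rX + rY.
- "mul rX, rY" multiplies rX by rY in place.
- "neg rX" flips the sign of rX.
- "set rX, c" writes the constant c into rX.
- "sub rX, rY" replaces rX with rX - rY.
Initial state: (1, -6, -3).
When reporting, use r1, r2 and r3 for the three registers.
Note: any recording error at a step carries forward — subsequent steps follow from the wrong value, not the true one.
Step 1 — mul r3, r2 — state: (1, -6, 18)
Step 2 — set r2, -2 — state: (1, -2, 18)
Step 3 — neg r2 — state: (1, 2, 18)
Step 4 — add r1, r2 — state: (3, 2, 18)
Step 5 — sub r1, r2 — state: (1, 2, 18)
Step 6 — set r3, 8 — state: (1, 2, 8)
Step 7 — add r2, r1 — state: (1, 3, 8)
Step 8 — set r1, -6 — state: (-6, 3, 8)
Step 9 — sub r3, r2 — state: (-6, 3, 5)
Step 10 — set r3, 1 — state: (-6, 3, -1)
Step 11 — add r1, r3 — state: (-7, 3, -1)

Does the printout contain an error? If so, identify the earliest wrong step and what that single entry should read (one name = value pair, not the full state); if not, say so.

step 1: r3 = -3 * -6 = 18 -> same as recorded
step 2: r2 = -2 -> in agreement
step 3: r2 = -(-2) = 2 -> matches
step 4: r1 = 1 + 2 = 3 -> same as recorded
step 5: r1 = 3 - 2 = 1 -> verified
step 6: r3 = 8 -> checks out
step 7: r2 = 2 + 1 = 3 -> no discrepancy
step 8: r1 = -6 -> agrees with the printout
step 9: r3 = 8 - 3 = 5 -> matches
step 10: r3 = 1 -> the printout has a different value
First incorrect step: 10; the correct value is r3 = 1.

step 10, r3 = 1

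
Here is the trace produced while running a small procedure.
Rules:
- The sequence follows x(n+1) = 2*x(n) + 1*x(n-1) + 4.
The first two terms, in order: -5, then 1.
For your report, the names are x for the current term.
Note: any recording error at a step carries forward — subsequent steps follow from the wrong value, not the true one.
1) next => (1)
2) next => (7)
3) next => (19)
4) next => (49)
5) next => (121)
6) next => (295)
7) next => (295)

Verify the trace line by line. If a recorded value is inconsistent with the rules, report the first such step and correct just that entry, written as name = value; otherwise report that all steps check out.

step 7, x = 715

Step 1: x = 2*(1) + (1)*(-5) + (4) = 1 — verified.
Step 2: x = 2*(1) + (1)*(1) + (4) = 7 — checks out.
Step 3: x = 2*(7) + (1)*(1) + (4) = 19 — in agreement.
Step 4: x = 2*(19) + (1)*(7) + (4) = 49 — same as recorded.
Step 5: x = 2*(49) + (1)*(19) + (4) = 121 — no discrepancy.
Step 6: x = 2*(121) + (1)*(49) + (4) = 295 — confirmed correct.
Step 7: x = 2*(295) + (1)*(121) + (4) = 715 — this is not what the trace shows.
Step 7 is the first one off; corrected, x = 715.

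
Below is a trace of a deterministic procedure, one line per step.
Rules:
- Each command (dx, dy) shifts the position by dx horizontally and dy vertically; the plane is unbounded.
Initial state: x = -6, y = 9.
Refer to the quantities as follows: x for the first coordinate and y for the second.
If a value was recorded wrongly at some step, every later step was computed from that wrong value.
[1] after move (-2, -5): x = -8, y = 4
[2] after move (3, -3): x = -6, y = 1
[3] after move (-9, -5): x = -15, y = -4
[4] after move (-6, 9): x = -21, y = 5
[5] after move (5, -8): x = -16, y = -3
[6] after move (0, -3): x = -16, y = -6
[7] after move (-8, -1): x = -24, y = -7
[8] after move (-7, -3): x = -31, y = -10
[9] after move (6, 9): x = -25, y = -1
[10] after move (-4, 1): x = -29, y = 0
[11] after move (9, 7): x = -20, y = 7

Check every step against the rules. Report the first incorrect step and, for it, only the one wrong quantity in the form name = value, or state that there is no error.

step 2, x = -5

Step 1: x = -6 + (-2) = -8, y = 9 + (-5) = 4 — agrees with the trace.
Step 2: x = -8 + (3) = -5, y = 4 + (-3) = 1 — the recorded entry deviates here.
The audit stops at step 2: the recorded entry is wrong and should be x = -5.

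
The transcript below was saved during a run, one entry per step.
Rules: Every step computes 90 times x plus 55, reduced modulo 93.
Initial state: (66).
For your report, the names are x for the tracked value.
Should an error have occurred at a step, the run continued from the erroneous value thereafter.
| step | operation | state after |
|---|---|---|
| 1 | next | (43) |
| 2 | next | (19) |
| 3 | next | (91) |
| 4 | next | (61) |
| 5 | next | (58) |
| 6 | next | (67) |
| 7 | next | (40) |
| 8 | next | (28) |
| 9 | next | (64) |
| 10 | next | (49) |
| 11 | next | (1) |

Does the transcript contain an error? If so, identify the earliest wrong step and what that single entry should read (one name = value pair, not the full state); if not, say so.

Recomputing the run from the initial state:
step 1: x = 43
step 2: x = 19
step 3: x = 91
step 4: x = 61
step 5: x = 58
step 6: x = 67
step 7: x = 40
step 8: x = 28
step 9: x = 64
step 10: x = 49
step 11: x = 1
This matches the transcript at every step.

no error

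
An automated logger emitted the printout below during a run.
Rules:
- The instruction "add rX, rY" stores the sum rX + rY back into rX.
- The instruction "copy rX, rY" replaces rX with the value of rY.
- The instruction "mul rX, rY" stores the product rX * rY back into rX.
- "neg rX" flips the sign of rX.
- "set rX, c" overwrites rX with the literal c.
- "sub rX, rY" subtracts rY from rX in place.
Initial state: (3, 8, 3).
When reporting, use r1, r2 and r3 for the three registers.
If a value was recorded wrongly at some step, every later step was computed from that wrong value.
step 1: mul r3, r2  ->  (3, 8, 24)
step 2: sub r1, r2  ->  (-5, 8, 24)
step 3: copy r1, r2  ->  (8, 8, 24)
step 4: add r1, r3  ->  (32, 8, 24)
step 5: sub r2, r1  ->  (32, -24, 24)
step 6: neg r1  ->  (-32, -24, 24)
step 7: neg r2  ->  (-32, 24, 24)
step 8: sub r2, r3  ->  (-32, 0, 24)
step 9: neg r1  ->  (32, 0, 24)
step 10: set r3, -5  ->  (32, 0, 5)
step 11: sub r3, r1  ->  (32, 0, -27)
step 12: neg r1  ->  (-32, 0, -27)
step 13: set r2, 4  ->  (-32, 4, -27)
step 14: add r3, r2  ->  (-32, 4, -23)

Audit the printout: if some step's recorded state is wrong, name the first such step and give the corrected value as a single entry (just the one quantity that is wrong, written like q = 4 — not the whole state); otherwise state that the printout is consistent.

step 1: r3 = 3 * 8 = 24 -> matches
step 2: r1 = 3 - 8 = -5 -> consistent with the printout
step 3: r1 = 8 -> confirmed correct
step 4: r1 = 8 + 24 = 32 -> matches
step 5: r2 = 8 - 32 = -24 -> matches
step 6: r1 = -(32) = -32 -> confirmed correct
step 7: r2 = -(-24) = 24 -> matches
step 8: r2 = 24 - 24 = 0 -> verified
step 9: r1 = -(-32) = 32 -> agrees with the printout
step 10: r3 = -5 -> not what was recorded
The earliest wrong entry is at step 10: it should read r3 = -5.

step 10, r3 = -5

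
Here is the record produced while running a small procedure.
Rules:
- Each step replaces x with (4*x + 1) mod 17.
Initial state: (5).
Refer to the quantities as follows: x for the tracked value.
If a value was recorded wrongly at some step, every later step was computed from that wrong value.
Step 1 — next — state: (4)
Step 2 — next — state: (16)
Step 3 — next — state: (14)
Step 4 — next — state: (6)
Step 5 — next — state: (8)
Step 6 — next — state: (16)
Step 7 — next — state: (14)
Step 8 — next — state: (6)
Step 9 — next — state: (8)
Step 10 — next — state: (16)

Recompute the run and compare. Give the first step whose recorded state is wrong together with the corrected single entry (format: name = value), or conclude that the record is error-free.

step 2, x = 0

Recomputing the run from the initial state:
step 1: x = 4
step 2: x = 0
step 3: x = 1
step 4: x = 5
step 5: x = 4
step 6: x = 0
step 7: x = 1
step 8: x = 5
step 9: x = 4
step 10: x = 0
The first disagreement with the record is at step 2, where the value should be x = 0.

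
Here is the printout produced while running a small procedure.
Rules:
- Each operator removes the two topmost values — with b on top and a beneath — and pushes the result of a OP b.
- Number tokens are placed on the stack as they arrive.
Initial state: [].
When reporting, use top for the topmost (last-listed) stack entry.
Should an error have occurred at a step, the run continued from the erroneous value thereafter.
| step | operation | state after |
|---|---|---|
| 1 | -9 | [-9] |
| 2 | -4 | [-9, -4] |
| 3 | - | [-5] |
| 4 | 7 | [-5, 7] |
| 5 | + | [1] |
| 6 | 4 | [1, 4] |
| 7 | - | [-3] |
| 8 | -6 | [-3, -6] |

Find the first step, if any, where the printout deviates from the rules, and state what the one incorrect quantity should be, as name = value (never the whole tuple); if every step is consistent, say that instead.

Recomputing the run from the initial state:
step 1: [-9]
step 2: [-9, -4]
step 3: [-5]
step 4: [-5, 7]
step 5: [2]
step 6: [2, 4]
step 7: [-2]
step 8: [-2, -6]
The first disagreement with the printout is at step 5, where the value should be top = 2.

step 5, top = 2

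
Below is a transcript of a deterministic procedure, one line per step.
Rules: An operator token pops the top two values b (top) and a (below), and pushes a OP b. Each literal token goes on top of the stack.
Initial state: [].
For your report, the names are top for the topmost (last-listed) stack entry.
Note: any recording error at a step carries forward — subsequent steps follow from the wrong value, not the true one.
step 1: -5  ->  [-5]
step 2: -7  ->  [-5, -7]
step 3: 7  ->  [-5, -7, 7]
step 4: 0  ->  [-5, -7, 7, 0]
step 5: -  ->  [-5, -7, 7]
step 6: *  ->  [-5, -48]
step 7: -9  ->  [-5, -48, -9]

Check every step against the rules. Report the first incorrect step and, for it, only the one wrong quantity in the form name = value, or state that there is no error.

step 1: push -5: top = -5 -> matches
step 2: push -7: top = -7 -> no discrepancy
step 3: push 7: top = 7 -> consistent with the transcript
step 4: push 0: top = 0 -> matches
step 5: 7 - 0 = 7 -> agrees with the transcript
step 6: -7 * 7 = -49 -> not what was recorded
So the first discrepancy is step 6, where the right value is top = -49.

step 6, top = -49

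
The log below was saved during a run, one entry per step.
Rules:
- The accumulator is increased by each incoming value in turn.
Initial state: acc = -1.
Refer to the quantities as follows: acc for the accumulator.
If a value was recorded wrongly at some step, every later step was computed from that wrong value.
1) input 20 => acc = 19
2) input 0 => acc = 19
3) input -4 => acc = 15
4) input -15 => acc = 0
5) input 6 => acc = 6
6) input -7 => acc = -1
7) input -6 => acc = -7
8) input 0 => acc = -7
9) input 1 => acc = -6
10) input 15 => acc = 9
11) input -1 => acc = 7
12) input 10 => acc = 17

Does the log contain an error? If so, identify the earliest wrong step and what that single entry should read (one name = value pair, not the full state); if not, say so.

step 11, acc = 8

Step 1: acc = -1 + 20 = 19 — verified.
Step 2: acc = 19 + 0 = 19 — in agreement.
Step 3: acc = 19 + -4 = 15 — matches.
Step 4: acc = 15 + -15 = 0 — in agreement.
Step 5: acc = 0 + 6 = 6 — confirmed correct.
Step 6: acc = 6 + -7 = -1 — checks out.
Step 7: acc = -1 + -6 = -7 — exactly as logged.
Step 8: acc = -7 + 0 = -7 — same as recorded.
Step 9: acc = -7 + 1 = -6 — agrees with the log.
Step 10: acc = -6 + 15 = 9 — verified.
Step 11: acc = 9 + -1 = 8 — first mismatch against the log.
So the first discrepancy is step 11, where the right value is acc = 8.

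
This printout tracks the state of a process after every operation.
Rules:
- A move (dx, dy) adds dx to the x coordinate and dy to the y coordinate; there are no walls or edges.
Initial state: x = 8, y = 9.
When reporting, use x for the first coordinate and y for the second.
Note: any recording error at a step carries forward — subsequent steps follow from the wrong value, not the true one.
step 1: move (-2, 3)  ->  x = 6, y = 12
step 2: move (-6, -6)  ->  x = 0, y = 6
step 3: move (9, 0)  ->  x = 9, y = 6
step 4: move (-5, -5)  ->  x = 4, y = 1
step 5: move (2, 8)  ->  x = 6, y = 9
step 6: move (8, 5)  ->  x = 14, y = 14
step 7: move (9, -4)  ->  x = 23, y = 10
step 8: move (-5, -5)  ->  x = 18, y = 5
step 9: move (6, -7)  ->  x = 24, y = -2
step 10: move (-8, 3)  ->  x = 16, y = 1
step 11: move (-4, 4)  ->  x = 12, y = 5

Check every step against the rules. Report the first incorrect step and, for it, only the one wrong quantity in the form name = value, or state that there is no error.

Recomputing the run from the initial state:
step 1: x = 6, y = 12
step 2: x = 0, y = 6
step 3: x = 9, y = 6
step 4: x = 4, y = 1
step 5: x = 6, y = 9
step 6: x = 14, y = 14
step 7: x = 23, y = 10
step 8: x = 18, y = 5
step 9: x = 24, y = -2
step 10: x = 16, y = 1
step 11: x = 12, y = 5
This matches the printout at every step.

no error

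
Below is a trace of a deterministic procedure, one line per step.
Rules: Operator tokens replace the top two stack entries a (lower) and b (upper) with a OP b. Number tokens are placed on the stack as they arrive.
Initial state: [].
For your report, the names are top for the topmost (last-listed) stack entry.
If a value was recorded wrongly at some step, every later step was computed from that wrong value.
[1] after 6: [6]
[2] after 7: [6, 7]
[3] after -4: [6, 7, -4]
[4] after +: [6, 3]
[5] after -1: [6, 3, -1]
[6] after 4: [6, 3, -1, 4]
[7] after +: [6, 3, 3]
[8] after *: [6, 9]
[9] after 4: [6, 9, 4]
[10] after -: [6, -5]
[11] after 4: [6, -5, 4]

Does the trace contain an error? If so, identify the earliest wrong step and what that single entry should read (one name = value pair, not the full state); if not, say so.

step 10, top = 5

Recomputing the run from the initial state:
step 1: [6]
step 2: [6, 7]
step 3: [6, 7, -4]
step 4: [6, 3]
step 5: [6, 3, -1]
step 6: [6, 3, -1, 4]
step 7: [6, 3, 3]
step 8: [6, 9]
step 9: [6, 9, 4]
step 10: [6, 5]
step 11: [6, 5, 4]
The first disagreement with the trace is at step 10, where the value should be top = 5.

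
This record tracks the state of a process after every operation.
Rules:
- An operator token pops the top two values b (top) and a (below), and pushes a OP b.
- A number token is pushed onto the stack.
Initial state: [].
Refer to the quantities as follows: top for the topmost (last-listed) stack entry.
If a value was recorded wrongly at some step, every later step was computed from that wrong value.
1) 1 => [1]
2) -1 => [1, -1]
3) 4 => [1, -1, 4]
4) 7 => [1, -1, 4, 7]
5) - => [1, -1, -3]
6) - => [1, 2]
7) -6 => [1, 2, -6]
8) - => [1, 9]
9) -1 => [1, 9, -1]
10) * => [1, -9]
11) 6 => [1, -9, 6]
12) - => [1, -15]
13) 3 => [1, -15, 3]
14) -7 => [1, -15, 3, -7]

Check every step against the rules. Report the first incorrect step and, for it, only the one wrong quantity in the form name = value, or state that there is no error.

Step 1: push 1: top = 1 — exactly as logged.
Step 2: push -1: top = -1 — exactly as logged.
Step 3: push 4: top = 4 — confirmed correct.
Step 4: push 7: top = 7 — verified.
Step 5: 4 - 7 = -3 — confirmed correct.
Step 6: -1 - -3 = 2 — in agreement.
Step 7: push -6: top = -6 — checks out.
Step 8: 2 - -6 = 8 — the record has a different value.
Conclusion: step 8 carries the first error; the entry should be top = 8.

step 8, top = 8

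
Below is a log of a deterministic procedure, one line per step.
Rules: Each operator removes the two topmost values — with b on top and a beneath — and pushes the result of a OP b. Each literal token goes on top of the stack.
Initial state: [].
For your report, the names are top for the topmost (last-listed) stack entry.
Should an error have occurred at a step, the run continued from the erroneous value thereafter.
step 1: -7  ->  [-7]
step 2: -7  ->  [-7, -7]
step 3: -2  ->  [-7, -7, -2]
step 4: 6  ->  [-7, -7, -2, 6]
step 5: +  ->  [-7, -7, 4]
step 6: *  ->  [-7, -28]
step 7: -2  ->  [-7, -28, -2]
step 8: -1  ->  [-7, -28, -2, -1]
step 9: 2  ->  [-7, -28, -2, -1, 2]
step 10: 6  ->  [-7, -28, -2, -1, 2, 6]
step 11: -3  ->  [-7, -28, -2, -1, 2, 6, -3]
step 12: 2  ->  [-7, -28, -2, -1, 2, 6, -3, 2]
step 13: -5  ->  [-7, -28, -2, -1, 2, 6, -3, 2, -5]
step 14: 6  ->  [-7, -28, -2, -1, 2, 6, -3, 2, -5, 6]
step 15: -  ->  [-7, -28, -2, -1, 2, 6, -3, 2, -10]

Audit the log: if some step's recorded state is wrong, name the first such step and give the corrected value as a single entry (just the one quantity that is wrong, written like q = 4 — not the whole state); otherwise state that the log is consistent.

step 15, top = -11

Recomputing the run from the initial state:
step 1: [-7]
step 2: [-7, -7]
step 3: [-7, -7, -2]
step 4: [-7, -7, -2, 6]
step 5: [-7, -7, 4]
step 6: [-7, -28]
step 7: [-7, -28, -2]
step 8: [-7, -28, -2, -1]
step 9: [-7, -28, -2, -1, 2]
step 10: [-7, -28, -2, -1, 2, 6]
step 11: [-7, -28, -2, -1, 2, 6, -3]
step 12: [-7, -28, -2, -1, 2, 6, -3, 2]
step 13: [-7, -28, -2, -1, 2, 6, -3, 2, -5]
step 14: [-7, -28, -2, -1, 2, 6, -3, 2, -5, 6]
step 15: [-7, -28, -2, -1, 2, 6, -3, 2, -11]
The first disagreement with the log is at step 15, where the value should be top = -11.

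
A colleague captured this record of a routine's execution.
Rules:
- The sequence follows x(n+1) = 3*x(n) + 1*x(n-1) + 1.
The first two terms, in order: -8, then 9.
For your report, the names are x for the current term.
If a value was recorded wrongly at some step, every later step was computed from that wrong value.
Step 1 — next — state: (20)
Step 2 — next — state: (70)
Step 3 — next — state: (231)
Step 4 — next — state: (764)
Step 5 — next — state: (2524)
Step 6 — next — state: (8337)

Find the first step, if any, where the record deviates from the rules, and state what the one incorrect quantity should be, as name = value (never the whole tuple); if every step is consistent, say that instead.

no error

Step 1: x = 3*(9) + (1)*(-8) + (1) = 20 — verified.
Step 2: x = 3*(20) + (1)*(9) + (1) = 70 — verified.
Step 3: x = 3*(70) + (1)*(20) + (1) = 231 — confirmed correct.
Step 4: x = 3*(231) + (1)*(70) + (1) = 764 — in agreement.
Step 5: x = 3*(764) + (1)*(231) + (1) = 2524 — consistent with the record.
Step 6: x = 3*(2524) + (1)*(764) + (1) = 8337 — no discrepancy.
All entries verified; no error found.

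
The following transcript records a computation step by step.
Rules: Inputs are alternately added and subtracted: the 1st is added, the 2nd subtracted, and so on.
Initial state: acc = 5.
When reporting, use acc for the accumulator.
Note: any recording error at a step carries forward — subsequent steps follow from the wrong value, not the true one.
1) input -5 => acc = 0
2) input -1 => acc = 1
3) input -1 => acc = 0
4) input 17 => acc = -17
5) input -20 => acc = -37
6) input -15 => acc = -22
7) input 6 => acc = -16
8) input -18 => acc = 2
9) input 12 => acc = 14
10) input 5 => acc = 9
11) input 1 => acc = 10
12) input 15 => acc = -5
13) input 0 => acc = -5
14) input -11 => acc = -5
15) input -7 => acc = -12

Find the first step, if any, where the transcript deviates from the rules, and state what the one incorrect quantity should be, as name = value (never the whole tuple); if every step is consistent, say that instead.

Recomputing the run from the initial state:
step 1: acc = 0
step 2: acc = 1
step 3: acc = 0
step 4: acc = -17
step 5: acc = -37
step 6: acc = -22
step 7: acc = -16
step 8: acc = 2
step 9: acc = 14
step 10: acc = 9
step 11: acc = 10
step 12: acc = -5
step 13: acc = -5
step 14: acc = 6
step 15: acc = -1
The first disagreement with the transcript is at step 14, where the value should be acc = 6.

step 14, acc = 6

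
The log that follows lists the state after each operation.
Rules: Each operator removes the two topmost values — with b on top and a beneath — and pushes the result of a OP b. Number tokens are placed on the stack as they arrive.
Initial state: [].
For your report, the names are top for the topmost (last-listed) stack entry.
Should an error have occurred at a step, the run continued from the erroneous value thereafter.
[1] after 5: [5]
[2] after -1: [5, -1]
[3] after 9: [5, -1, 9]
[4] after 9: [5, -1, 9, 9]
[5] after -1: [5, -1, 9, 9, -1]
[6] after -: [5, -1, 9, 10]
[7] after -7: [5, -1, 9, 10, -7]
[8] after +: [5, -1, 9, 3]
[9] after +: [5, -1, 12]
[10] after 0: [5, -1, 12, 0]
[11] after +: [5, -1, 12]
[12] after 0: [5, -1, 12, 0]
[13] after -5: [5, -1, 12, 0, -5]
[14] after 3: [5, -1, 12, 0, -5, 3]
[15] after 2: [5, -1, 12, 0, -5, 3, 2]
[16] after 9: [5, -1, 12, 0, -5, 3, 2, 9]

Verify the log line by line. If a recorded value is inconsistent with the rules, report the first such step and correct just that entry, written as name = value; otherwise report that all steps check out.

no error

1. push 5: top = 5 (in agreement)
2. push -1: top = -1 (confirmed correct)
3. push 9: top = 9 (verified)
4. push 9: top = 9 (consistent with the log)
5. push -1: top = -1 (no discrepancy)
6. 9 - -1 = 10 (confirmed correct)
7. push -7: top = -7 (confirmed correct)
8. 10 + -7 = 3 (agrees with the log)
9. 9 + 3 = 12 (in agreement)
10. push 0: top = 0 (agrees with the log)
11. 12 + 0 = 12 (confirmed correct)
12. push 0: top = 0 (no discrepancy)
13. push -5: top = -5 (same as recorded)
14. push 3: top = 3 (checks out)
15. push 2: top = 2 (confirmed correct)
16. push 9: top = 9 (same as recorded)
Nothing is out of place; the run is error-free.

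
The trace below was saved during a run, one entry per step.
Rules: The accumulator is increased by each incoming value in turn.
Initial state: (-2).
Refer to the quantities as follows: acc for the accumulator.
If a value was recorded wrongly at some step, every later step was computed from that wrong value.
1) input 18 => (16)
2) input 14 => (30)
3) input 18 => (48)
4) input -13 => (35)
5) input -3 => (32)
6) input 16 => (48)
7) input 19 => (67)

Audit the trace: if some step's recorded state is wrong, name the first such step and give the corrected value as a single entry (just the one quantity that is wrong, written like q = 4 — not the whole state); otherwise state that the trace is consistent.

Step 1: acc = -2 + 18 = 16 — confirmed correct.
Step 2: acc = 16 + 14 = 30 — consistent with the trace.
Step 3: acc = 30 + 18 = 48 — exactly as logged.
Step 4: acc = 48 + -13 = 35 — checks out.
Step 5: acc = 35 + -3 = 32 — exactly as logged.
Step 6: acc = 32 + 16 = 48 — agrees with the trace.
Step 7: acc = 48 + 19 = 67 — consistent with the trace.
No step deviates from the rules.

no error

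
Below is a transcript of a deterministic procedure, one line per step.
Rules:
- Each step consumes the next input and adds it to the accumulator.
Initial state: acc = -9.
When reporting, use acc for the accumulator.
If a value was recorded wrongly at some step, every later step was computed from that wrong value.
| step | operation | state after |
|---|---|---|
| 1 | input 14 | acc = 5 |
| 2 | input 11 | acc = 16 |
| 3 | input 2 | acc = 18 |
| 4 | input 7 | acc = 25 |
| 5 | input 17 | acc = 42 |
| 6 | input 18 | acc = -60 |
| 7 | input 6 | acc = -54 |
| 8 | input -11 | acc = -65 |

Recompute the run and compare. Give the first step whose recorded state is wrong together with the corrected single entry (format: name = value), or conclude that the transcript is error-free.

step 6, acc = 60

Recomputing the run from the initial state:
step 1: acc = 5
step 2: acc = 16
step 3: acc = 18
step 4: acc = 25
step 5: acc = 42
step 6: acc = 60
step 7: acc = 66
step 8: acc = 55
The first disagreement with the transcript is at step 6, where the value should be acc = 60.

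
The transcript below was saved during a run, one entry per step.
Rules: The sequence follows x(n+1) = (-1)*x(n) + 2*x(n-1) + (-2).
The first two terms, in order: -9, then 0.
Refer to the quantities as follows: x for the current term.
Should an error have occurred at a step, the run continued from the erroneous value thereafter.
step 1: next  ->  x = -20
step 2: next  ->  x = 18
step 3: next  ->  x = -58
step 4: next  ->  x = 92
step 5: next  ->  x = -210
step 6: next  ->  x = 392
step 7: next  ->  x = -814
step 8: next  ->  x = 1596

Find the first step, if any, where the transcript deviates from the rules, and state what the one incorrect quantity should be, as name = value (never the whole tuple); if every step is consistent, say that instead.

step 3, x = -60

Recomputing the run from the initial state:
step 1: x = -20
step 2: x = 18
step 3: x = -60
step 4: x = 94
step 5: x = -216
step 6: x = 402
step 7: x = -836
step 8: x = 1638
The first disagreement with the transcript is at step 3, where the value should be x = -60.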